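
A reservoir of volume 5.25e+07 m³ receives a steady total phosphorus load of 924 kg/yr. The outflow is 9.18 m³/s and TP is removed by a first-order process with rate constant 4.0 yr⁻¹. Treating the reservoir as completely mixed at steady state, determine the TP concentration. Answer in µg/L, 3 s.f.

1.85 µg/L

Outflow Q = 9.18 m³/s × 3.156e+07 s/yr = 2.897e+08 m³/yr.
Steady-state CSTR mass balance: W = Q·C + k·V·C, so C = W/(Q + kV).
Q + kV = 2.897e+08 + 4.0·5.25e+07 = 4.997e+08 m³/yr.
C = 924/4.997e+08 = 1.849e-06 kg/m³ = 0.001849 mg/L = 1.849 µg/L.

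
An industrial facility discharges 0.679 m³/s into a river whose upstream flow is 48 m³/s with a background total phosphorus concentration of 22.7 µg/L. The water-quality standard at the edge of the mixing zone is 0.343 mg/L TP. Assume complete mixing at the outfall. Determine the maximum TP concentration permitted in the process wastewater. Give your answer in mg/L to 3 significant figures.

23.0 mg/L

22.7 µg/L = 0.0227 mg/L.
Mass balance: 0.343·48.68 = 0.679·Cₑ + 48·0.0227.
Cₑ = (16.7 − 1.09) / 0.679 = 22.99 mg/L.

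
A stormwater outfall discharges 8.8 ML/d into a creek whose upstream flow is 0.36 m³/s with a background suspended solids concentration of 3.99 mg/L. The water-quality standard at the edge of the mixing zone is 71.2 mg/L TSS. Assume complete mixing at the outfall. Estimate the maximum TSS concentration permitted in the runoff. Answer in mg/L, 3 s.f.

309 mg/L

8.8 ML/d = 0.1019 m³/s.
Mass balance: 71.2·0.4619 = 0.1019·Cₑ + 0.36·3.99.
Cₑ = (32.88 − 1.436) / 0.1019 = 308.8 mg/L.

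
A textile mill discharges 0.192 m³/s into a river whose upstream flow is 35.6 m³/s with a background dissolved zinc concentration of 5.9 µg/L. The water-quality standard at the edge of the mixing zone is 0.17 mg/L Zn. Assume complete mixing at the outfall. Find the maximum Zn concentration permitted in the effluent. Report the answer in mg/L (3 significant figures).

5.9 µg/L = 0.0059 mg/L.
Mass balance: 0.17·35.79 = 0.192·Cₑ + 35.6·0.0059.
Cₑ = (6.085 − 0.21) / 0.192 = 30.6 mg/L.

30.6 mg/L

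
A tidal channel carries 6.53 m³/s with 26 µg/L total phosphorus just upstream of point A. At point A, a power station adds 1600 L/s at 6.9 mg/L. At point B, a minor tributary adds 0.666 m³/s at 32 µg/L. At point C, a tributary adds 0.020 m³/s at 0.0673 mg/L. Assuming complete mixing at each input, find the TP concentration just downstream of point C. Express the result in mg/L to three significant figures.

26 µg/L = 0.026 mg/L.
1600 L/s = 1.6 m³/s.
After input A: C = (6.53·0.026 + 1.6·6.9) / 8.13 = 1.379 mg/L.
32 µg/L = 0.032 mg/L.
After input B: C = (8.13·1.379 + 0.666·0.032) / 8.796 = 1.277 mg/L.
After input C: C = (8.796·1.277 + 0.02·0.0673) / 8.816 = 1.274 mg/L.

1.27 mg/L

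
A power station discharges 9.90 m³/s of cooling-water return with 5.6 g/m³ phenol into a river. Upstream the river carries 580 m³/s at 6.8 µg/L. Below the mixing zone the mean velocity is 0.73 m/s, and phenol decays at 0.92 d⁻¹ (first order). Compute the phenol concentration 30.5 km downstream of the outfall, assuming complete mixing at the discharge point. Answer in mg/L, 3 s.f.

0.0645 mg/L

6.8 µg/L = 0.0068 mg/L.
After complete mixing, C₀ = (9.9·5.6 + 580·0.0068) / 589.9 = 0.1007 mg/L.
Travel time t = 3.05e+04 m / 0.73 m/s = 4.178e+04 s = 0.4836 d.
C = 0.1007·exp(−0.92·0.4836) = 0.1007·0.6409 = 0.06452 mg/L.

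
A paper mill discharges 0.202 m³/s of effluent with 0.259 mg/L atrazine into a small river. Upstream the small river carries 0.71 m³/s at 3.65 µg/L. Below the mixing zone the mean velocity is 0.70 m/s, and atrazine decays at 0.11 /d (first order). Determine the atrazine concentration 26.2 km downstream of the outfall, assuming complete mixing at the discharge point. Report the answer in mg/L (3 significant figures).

0.0574 mg/L

3.65 µg/L = 0.00365 mg/L.
After complete mixing, C₀ = (0.202·0.259 + 0.71·0.00365) / 0.912 = 0.06021 mg/L.
Travel time t = 2.62e+04 m / 0.70 m/s = 3.743e+04 s = 0.4332 d.
C = 0.06021·exp(−0.11·0.4332) = 0.06021·0.9535 = 0.05741 mg/L.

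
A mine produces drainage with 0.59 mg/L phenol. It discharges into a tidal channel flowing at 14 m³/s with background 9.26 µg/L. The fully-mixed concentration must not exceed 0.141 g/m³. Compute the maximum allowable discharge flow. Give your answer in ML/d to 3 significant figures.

355 ML/d

9.26 µg/L = 0.00926 mg/L.
Mass balance at complete mixing: C_std·(Q_w + Q_r) = Q_w·C_e + Q_r·C_b.
Rearranging, Q_w = Q_r·(C_std − C_b)/(C_e − C_std) = 14·(0.141 − 0.00926) / (0.59 − 0.141) = 4.108 m³/s.
= 354.9 ML/d.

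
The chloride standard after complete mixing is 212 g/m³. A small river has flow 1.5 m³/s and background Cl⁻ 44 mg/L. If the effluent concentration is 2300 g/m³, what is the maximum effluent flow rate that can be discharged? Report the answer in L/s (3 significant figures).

121 L/s

Mass balance at complete mixing: C_std·(Q_w + Q_r) = Q_w·C_e + Q_r·C_b.
Rearranging, Q_w = Q_r·(C_std − C_b)/(C_e − C_std) = 1.5·(212 − 44) / (2300 − 212) = 0.1207 m³/s.
= 120.7 L/s.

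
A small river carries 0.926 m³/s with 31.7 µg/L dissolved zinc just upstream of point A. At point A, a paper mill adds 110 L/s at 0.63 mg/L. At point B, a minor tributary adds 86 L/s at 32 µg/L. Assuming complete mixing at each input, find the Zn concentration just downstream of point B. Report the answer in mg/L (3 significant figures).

0.0904 mg/L

31.7 µg/L = 0.0317 mg/L.
110 L/s = 0.11 m³/s.
After input A: C = (0.926·0.0317 + 0.11·0.63) / 1.036 = 0.09523 mg/L.
86 L/s = 0.086 m³/s.
32 µg/L = 0.032 mg/L.
After input B: C = (1.036·0.09523 + 0.086·0.032) / 1.122 = 0.09038 mg/L.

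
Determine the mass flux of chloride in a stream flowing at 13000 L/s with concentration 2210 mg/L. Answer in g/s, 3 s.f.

13000 L/s = 13 m³/s.
Mass flux = Q·C = 13 m³/s × 2210 g/m³ = 2.873e+04 g/s.

28700 g/s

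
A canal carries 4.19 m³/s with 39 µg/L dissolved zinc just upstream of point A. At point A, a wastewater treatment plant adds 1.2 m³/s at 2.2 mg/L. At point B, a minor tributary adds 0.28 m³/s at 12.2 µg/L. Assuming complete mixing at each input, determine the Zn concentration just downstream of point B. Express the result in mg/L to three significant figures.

0.495 mg/L

39 µg/L = 0.039 mg/L.
After input A: C = (4.19·0.039 + 1.2·2.2) / 5.39 = 0.5201 mg/L.
12.2 µg/L = 0.0122 mg/L.
After input B: C = (5.39·0.5201 + 0.28·0.0122) / 5.67 = 0.495 mg/L.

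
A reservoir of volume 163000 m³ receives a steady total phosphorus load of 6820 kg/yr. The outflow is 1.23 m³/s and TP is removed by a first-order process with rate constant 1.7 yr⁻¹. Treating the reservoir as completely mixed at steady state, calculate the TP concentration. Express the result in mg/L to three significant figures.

0.174 mg/L

Outflow Q = 1.23 m³/s × 3.156e+07 s/yr = 3.882e+07 m³/yr.
Steady-state CSTR mass balance: W = Q·C + k·V·C, so C = W/(Q + kV).
Q + kV = 3.882e+07 + 1.7·163000 = 3.909e+07 m³/yr.
C = 6820/3.909e+07 = 0.0001745 kg/m³ = 0.1745 mg/L.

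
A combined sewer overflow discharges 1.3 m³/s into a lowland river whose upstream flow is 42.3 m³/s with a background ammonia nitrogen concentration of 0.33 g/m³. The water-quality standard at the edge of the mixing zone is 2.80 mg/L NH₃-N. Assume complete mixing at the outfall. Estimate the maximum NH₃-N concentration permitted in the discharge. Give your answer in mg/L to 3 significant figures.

83.2 mg/L

Mass balance: 2.8·43.6 = 1.3·Cₑ + 42.3·0.33.
Cₑ = (122.1 − 13.96) / 1.3 = 83.17 mg/L.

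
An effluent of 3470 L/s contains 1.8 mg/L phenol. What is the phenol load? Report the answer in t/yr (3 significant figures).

197 t/yr

3470 L/s = 3.47 m³/s.
Mass flux = Q·C = 3.47 m³/s × 1.8 g/m³ = 6.246 g/s.
= 6.246 g/s × 31.56 = 197.1 t/yr.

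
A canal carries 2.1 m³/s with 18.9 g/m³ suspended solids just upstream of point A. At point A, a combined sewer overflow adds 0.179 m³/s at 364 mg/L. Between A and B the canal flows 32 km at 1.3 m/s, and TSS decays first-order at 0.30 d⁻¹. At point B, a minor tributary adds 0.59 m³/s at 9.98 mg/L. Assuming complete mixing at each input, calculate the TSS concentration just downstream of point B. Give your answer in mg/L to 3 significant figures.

35.6 mg/L

After input A: C = (2.1·18.9 + 0.179·364) / 2.279 = 46.01 mg/L.
Over the 32 km reach to input B (t = 2.462e+04 s = 0.2849 d), decay gives C = 46.01·exp(−0.30·0.2849) = 42.24 mg/L.
After input B: C = (2.279·42.24 + 0.59·9.98) / 2.869 = 35.6 mg/L.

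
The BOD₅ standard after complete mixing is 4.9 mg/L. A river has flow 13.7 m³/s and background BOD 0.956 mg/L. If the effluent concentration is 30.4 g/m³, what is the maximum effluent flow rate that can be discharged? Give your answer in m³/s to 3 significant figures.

Mass balance at complete mixing: C_std·(Q_w + Q_r) = Q_w·C_e + Q_r·C_b.
Rearranging, Q_w = Q_r·(C_std − C_b)/(C_e − C_std) = 13.7·(4.9 − 0.956) / (30.4 − 4.9) = 2.119 m³/s.

2.12 m³/s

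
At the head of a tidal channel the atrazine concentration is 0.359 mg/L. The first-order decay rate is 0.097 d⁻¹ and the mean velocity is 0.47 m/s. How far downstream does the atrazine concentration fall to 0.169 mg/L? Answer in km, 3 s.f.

315 km

From C = C₀·e^(−kt), t = ln(C₀/C)/k = ln(0.359/0.169)/0.097 = 0.7534/0.097 = 7.767 d.
Distance = v·t = 0.47 m/s × 6.711e+05 s = 3.154e+05 m = 315.4 km.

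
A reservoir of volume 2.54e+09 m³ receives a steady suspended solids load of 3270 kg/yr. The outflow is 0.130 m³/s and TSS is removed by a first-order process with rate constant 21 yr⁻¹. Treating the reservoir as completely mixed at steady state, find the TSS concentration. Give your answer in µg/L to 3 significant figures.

0.0613 µg/L

Outflow Q = 0.130 m³/s × 3.156e+07 s/yr = 4.102e+06 m³/yr.
Steady-state CSTR mass balance: W = Q·C + k·V·C, so C = W/(Q + kV).
Q + kV = 4.102e+06 + 21·2.54e+09 = 5.334e+10 m³/yr.
C = 3270/5.334e+10 = 6.13e-08 kg/m³ = 6.13e-05 mg/L = 0.0613 µg/L.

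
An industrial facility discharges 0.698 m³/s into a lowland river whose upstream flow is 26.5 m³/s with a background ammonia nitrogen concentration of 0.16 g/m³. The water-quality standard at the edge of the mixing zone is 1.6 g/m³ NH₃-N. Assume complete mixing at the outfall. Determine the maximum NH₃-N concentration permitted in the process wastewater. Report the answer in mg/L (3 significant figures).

Mass balance: 1.6·27.2 = 0.698·Cₑ + 26.5·0.16.
Cₑ = (43.52 − 4.24) / 0.698 = 56.27 mg/L.

56.3 mg/L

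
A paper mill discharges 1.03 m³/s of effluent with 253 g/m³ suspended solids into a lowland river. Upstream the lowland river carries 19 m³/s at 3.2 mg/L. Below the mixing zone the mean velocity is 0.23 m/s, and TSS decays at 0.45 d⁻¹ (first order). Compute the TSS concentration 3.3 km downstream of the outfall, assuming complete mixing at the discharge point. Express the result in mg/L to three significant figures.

After complete mixing, C₀ = (1.03·253 + 19·3.2) / 20.03 = 16.05 mg/L.
Travel time t = 3300 m / 0.23 m/s = 1.435e+04 s = 0.1661 d.
C = 16.05·exp(−0.45·0.1661) = 16.05·0.928 = 14.89 mg/L.

14.9 mg/L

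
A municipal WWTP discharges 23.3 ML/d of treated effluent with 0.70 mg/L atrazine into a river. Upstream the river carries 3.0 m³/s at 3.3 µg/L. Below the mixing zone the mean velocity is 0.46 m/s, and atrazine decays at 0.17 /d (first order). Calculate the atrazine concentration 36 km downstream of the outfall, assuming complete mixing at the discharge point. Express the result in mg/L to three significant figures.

0.0521 mg/L

23.3 ML/d = 0.2697 m³/s.
3.3 µg/L = 0.0033 mg/L.
After complete mixing, C₀ = (0.2697·0.7 + 3·0.0033) / 3.27 = 0.06076 mg/L.
Travel time t = 3.6e+04 m / 0.46 m/s = 7.826e+04 s = 0.9058 d.
C = 0.06076·exp(−0.17·0.9058) = 0.06076·0.8573 = 0.05209 mg/L.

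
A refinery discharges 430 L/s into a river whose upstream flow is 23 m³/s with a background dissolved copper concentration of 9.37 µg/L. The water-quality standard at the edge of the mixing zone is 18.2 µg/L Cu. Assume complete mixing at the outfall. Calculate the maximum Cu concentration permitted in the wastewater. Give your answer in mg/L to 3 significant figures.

430 L/s = 0.43 m³/s.
9.37 µg/L = 0.00937 mg/L.
18.2 µg/L = 0.0182 mg/L.
Mass balance: 0.0182·23.43 = 0.43·Cₑ + 23·0.00937.
Cₑ = (0.4264 − 0.2155) / 0.43 = 0.4905 mg/L.

0.491 mg/L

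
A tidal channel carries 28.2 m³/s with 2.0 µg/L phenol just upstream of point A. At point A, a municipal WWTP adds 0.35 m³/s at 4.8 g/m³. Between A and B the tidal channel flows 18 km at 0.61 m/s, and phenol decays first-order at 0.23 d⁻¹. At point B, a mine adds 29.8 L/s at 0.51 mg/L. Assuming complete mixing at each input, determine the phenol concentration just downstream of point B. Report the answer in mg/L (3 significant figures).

2.0 µg/L = 0.002 mg/L.
After input A: C = (28.2·0.002 + 0.35·4.8) / 28.55 = 0.06082 mg/L.
Over the 18 km reach to input B (t = 2.951e+04 s = 0.3415 d), decay gives C = 0.06082·exp(−0.23·0.3415) = 0.05622 mg/L.
29.8 L/s = 0.0298 m³/s.
After input B: C = (28.55·0.05622 + 0.0298·0.51) / 28.58 = 0.0567 mg/L.

0.0567 mg/L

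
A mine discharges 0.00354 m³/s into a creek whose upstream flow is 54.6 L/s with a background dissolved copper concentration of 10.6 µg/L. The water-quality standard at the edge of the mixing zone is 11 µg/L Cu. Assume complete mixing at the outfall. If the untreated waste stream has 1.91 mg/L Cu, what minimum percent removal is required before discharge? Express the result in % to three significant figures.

99.1 %

54.6 L/s = 0.0546 m³/s.
10.6 µg/L = 0.0106 mg/L.
11 µg/L = 0.011 mg/L.
Mass balance: 0.011·0.05814 = 0.00354·Cₑ + 0.0546·0.0106.
Cₑ = (0.0006395 − 0.0005788) / 0.00354 = 0.01717 mg/L.
Required removal = 1 − 0.01717/1.91 = 99.1 %.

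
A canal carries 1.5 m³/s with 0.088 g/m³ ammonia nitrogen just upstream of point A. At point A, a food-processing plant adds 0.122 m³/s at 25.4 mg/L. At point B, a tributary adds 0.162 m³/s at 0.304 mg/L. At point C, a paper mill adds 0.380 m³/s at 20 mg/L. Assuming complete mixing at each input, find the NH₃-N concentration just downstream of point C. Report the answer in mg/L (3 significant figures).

5.03 mg/L

After input A: C = (1.5·0.088 + 0.122·25.4) / 1.622 = 1.992 mg/L.
After input B: C = (1.622·1.992 + 0.162·0.304) / 1.784 = 1.839 mg/L.
After input C: C = (1.784·1.839 + 0.38·20) / 2.164 = 5.028 mg/L.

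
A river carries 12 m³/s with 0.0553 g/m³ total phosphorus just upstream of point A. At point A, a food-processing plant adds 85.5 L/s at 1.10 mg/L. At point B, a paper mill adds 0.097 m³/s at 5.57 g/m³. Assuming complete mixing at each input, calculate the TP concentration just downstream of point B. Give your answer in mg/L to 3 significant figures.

85.5 L/s = 0.0855 m³/s.
After input A: C = (12·0.0553 + 0.0855·1.1) / 12.09 = 0.06269 mg/L.
After input B: C = (12.09·0.06269 + 0.097·5.57) / 12.18 = 0.1065 mg/L.

0.107 mg/L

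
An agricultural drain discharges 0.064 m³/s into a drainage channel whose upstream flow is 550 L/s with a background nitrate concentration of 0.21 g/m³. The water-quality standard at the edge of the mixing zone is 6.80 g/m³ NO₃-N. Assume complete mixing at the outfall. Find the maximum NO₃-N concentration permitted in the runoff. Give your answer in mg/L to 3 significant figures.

550 L/s = 0.55 m³/s.
Mass balance: 6.8·0.614 = 0.064·Cₑ + 0.55·0.21.
Cₑ = (4.175 − 0.1155) / 0.064 = 63.43 mg/L.

63.4 mg/L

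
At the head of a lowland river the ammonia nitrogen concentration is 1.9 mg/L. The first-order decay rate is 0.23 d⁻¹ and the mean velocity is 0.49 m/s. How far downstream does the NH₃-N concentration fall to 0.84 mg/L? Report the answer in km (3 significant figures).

150 km

From C = C₀·e^(−kt), t = ln(C₀/C)/k = ln(1.9/0.84)/0.23 = 0.8162/0.23 = 3.549 d.
Distance = v·t = 0.49 m/s × 3.066e+05 s = 1.502e+05 m = 150.2 km.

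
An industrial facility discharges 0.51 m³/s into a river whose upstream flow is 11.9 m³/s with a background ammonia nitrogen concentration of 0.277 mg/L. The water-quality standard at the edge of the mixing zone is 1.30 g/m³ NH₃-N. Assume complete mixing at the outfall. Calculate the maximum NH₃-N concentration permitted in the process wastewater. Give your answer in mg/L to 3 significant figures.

Mass balance: 1.3·12.41 = 0.51·Cₑ + 11.9·0.277.
Cₑ = (16.13 − 3.296) / 0.51 = 25.17 mg/L.

25.2 mg/L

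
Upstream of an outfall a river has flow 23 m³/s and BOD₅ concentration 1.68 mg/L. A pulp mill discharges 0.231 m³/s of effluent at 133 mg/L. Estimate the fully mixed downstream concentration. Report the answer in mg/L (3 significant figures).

Conservation of mass across the mixing zone: C = (0.231·133 + 23·1.68) / (0.231 + 23) = 69.36/23.23 = 2.986 mg/L.

2.99 mg/L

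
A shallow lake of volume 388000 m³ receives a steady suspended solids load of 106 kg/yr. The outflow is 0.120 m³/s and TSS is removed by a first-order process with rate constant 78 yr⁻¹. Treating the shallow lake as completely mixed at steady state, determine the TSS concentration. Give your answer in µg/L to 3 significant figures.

3.11 µg/L

Outflow Q = 0.120 m³/s × 3.156e+07 s/yr = 3.787e+06 m³/yr.
Steady-state CSTR mass balance: W = Q·C + k·V·C, so C = W/(Q + kV).
Q + kV = 3.787e+06 + 78·388000 = 3.405e+07 m³/yr.
C = 106/3.405e+07 = 3.113e-06 kg/m³ = 0.003113 mg/L = 3.113 µg/L.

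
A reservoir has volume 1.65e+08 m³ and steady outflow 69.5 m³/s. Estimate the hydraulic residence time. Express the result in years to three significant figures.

Q = 69.5 m³/s × 3.156e+07 s/yr = 2.193e+09 m³/yr.
Hydraulic residence time τ = V/Q = 1.65e+08/2.193e+09 = 0.07523 yr.

0.0752 yr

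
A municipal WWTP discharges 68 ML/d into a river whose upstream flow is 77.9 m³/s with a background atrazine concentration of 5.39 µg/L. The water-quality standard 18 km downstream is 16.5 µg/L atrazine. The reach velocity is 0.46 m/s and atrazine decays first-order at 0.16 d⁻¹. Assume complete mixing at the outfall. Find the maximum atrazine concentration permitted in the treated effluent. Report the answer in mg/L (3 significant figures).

68 ML/d = 0.787 m³/s.
5.39 µg/L = 0.00539 mg/L.
16.5 µg/L = 0.0165 mg/L.
Travel time to the compliance point: t = 1.8e+04/0.46 = 3.913e+04 s = 0.4529 d; decay factor exp(−0.16·0.4529) = 0.9301.
So the concentration just after mixing may be at most 0.0165/0.9301 = 0.01774 mg/L.
Mass balance: 0.01774·78.69 = 0.787·Cₑ + 77.9·0.00539.
Cₑ = (1.396 − 0.4199) / 0.787 = 1.24 mg/L.

1.24 mg/L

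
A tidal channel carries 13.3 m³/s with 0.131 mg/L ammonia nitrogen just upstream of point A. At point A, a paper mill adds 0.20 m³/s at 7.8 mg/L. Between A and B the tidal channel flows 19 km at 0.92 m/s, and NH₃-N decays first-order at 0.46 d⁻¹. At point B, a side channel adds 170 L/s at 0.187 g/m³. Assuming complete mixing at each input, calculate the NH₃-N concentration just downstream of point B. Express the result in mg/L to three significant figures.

After input A: C = (13.3·0.131 + 0.2·7.8) / 13.5 = 0.2446 mg/L.
Over the 19 km reach to input B (t = 2.065e+04 s = 0.239 d), decay gives C = 0.2446·exp(−0.46·0.239) = 0.2191 mg/L.
170 L/s = 0.17 m³/s.
After input B: C = (13.5·0.2191 + 0.17·0.187) / 13.67 = 0.2187 mg/L.

0.219 mg/L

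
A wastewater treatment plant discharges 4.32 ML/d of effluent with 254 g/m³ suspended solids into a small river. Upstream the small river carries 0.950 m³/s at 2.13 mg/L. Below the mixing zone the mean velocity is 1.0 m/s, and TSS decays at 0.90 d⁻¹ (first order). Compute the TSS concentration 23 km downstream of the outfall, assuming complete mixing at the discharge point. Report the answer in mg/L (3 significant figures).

11.6 mg/L

4.32 ML/d = 0.05 m³/s.
After complete mixing, C₀ = (0.05·254 + 0.95·2.13) / 1 = 14.72 mg/L.
Travel time t = 2.3e+04 m / 1.0 m/s = 2.3e+04 s = 0.2662 d.
C = 14.72·exp(−0.90·0.2662) = 14.72·0.787 = 11.59 mg/L.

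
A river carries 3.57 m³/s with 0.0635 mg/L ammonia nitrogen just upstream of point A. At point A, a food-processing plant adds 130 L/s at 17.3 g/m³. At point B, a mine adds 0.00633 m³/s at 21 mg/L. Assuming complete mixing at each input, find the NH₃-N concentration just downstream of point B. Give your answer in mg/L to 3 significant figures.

0.704 mg/L

130 L/s = 0.13 m³/s.
After input A: C = (3.57·0.0635 + 0.13·17.3) / 3.7 = 0.6691 mg/L.
After input B: C = (3.7·0.6691 + 0.00633·21) / 3.706 = 0.7038 mg/L.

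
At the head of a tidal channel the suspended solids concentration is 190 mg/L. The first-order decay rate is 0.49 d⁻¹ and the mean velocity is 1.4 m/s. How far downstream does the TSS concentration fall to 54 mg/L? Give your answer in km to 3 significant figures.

From C = C₀·e^(−kt), t = ln(C₀/C)/k = ln(190/54)/0.49 = 1.258/0.49 = 2.567 d.
Distance = v·t = 1.4 m/s × 2.218e+05 s = 3.106e+05 m = 310.6 km.

311 km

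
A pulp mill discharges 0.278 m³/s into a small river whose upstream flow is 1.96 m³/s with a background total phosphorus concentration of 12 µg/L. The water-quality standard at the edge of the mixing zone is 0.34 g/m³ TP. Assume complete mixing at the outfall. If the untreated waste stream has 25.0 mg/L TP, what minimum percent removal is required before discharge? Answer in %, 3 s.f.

12 µg/L = 0.012 mg/L.
Mass balance: 0.34·2.238 = 0.278·Cₑ + 1.96·0.012.
Cₑ = (0.7609 − 0.02352) / 0.278 = 2.653 mg/L.
Required removal = 1 − 2.653/25.0 = 89.39 %.

89.4 %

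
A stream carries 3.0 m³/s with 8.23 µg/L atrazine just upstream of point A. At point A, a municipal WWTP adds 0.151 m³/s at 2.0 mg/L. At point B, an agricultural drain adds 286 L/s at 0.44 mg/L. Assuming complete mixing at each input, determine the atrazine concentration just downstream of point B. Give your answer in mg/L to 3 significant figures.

8.23 µg/L = 0.00823 mg/L.
After input A: C = (3·0.00823 + 0.151·2) / 3.151 = 0.1037 mg/L.
286 L/s = 0.286 m³/s.
After input B: C = (3.151·0.1037 + 0.286·0.44) / 3.437 = 0.1317 mg/L.

0.132 mg/L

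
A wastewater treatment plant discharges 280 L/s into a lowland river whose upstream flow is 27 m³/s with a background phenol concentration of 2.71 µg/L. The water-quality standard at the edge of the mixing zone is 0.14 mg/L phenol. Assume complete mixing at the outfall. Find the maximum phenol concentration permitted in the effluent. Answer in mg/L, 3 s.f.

280 L/s = 0.28 m³/s.
2.71 µg/L = 0.00271 mg/L.
Mass balance: 0.14·27.28 = 0.28·Cₑ + 27·0.00271.
Cₑ = (3.819 − 0.07317) / 0.28 = 13.38 mg/L.

13.4 mg/L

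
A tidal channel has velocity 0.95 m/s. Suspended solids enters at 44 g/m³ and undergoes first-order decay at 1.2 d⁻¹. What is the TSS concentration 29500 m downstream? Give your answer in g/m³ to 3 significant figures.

Travel time t = 29500 m / 0.95 m/s = 2.95e+04/0.95 = 3.105e+04 s = 0.3594 d.
First-order decay: C = 44·exp(−1.2·0.3594) = 44·0.6497 = 28.59 g/m³.

28.6 g/m³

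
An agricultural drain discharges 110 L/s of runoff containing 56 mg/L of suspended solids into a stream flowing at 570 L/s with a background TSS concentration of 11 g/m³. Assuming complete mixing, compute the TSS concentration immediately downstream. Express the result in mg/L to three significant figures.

18.3 mg/L

110 L/s = 0.11 m³/s.
570 L/s = 0.57 m³/s.
By mass balance at complete mixing, C = (0.11·56 + 0.57·11) / (0.11 + 0.57) = 12.43/0.68 = 18.28 mg/L.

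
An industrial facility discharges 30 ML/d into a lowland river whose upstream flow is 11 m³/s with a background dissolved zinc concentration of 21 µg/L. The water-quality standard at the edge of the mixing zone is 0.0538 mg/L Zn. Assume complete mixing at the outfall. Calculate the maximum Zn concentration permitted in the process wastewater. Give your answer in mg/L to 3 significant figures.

1.09 mg/L

30 ML/d = 0.3472 m³/s.
21 µg/L = 0.021 mg/L.
Mass balance: 0.0538·11.35 = 0.3472·Cₑ + 11·0.021.
Cₑ = (0.6105 − 0.231) / 0.3472 = 1.093 mg/L.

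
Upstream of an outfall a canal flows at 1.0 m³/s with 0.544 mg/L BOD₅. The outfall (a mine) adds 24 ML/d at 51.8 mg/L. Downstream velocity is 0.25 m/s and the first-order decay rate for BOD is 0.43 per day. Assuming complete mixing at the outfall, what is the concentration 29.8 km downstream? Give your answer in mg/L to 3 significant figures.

6.46 mg/L

24 ML/d = 0.2778 m³/s.
After complete mixing, C₀ = (0.2778·51.8 + 1·0.544) / 1.278 = 11.69 mg/L.
Travel time t = 2.98e+04 m / 0.25 m/s = 1.192e+05 s = 1.38 d.
C = 11.69·exp(−0.43·1.38) = 11.69·0.5525 = 6.457 mg/L.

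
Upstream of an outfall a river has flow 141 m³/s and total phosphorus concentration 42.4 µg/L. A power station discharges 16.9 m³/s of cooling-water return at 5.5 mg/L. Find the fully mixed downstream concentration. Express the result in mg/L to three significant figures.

42.4 µg/L = 0.0424 mg/L.
By mass balance at complete mixing, C = (16.9·5.5 + 141·0.0424) / (16.9 + 141) = 98.93/157.9 = 0.6265 mg/L.

0.627 mg/L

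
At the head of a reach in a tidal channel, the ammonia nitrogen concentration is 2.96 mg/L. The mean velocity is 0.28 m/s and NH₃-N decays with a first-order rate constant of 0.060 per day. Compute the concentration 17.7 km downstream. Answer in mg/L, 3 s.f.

2.83 mg/L

Travel time t = 17.7 km / 0.28 m/s = 1.77e+04/0.28 = 6.321e+04 s = 0.7316 d.
First-order decay: C = 2.96·exp(−0.060·0.7316) = 2.96·0.9571 = 2.833 mg/L.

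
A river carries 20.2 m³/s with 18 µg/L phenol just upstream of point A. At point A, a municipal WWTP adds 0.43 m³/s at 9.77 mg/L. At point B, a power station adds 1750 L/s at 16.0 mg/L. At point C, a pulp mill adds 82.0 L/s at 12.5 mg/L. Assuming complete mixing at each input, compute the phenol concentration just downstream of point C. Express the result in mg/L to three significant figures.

18 µg/L = 0.018 mg/L.
After input A: C = (20.2·0.018 + 0.43·9.77) / 20.63 = 0.2213 mg/L.
1750 L/s = 1.75 m³/s.
After input B: C = (20.63·0.2213 + 1.75·16) / 22.38 = 1.455 mg/L.
82.0 L/s = 0.082 m³/s.
After input C: C = (22.38·1.455 + 0.082·12.5) / 22.46 = 1.495 mg/L.

1.50 mg/L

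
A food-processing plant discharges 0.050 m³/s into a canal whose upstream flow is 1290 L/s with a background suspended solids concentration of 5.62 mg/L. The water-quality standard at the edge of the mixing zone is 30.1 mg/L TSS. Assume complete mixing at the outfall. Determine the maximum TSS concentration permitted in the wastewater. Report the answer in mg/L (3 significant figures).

1290 L/s = 1.29 m³/s.
Mass balance: 30.1·1.34 = 0.05·Cₑ + 1.29·5.62.
Cₑ = (40.33 − 7.25) / 0.05 = 661.7 mg/L.

662 mg/L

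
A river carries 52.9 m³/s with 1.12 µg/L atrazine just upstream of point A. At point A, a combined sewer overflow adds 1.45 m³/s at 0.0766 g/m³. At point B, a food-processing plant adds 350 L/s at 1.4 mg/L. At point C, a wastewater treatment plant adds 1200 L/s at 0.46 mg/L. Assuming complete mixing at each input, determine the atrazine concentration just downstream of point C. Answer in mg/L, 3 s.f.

0.0217 mg/L

1.12 µg/L = 0.00112 mg/L.
After input A: C = (52.9·0.00112 + 1.45·0.0766) / 54.35 = 0.003134 mg/L.
350 L/s = 0.35 m³/s.
After input B: C = (54.35·0.003134 + 0.35·1.4) / 54.7 = 0.01207 mg/L.
1200 L/s = 1.2 m³/s.
After input C: C = (54.7·0.01207 + 1.2·0.46) / 55.9 = 0.02169 mg/L.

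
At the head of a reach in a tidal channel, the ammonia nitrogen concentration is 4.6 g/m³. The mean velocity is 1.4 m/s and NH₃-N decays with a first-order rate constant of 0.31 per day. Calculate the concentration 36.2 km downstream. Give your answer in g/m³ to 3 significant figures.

Travel time t = 36.2 km / 1.4 m/s = 3.62e+04/1.4 = 2.586e+04 s = 0.2993 d.
First-order decay: C = 4.6·exp(−0.31·0.2993) = 4.6·0.9114 = 4.192 g/m³.

4.19 g/m³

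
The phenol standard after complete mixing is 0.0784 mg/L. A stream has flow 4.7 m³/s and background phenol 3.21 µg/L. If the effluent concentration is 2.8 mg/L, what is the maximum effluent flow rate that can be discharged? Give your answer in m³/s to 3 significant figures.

0.130 m³/s

3.21 µg/L = 0.00321 mg/L.
Mass balance at complete mixing: C_std·(Q_w + Q_r) = Q_w·C_e + Q_r·C_b.
Rearranging, Q_w = Q_r·(C_std − C_b)/(C_e − C_std) = 4.7·(0.0784 − 0.00321) / (2.8 − 0.0784) = 0.1298 m³/s.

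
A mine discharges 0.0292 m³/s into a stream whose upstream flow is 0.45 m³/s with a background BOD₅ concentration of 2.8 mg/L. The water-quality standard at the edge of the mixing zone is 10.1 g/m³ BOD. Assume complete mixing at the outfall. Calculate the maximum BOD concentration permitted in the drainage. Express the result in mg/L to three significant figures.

Mass balance: 10.1·0.4792 = 0.0292·Cₑ + 0.45·2.8.
Cₑ = (4.84 − 1.26) / 0.0292 = 122.6 mg/L.

123 mg/L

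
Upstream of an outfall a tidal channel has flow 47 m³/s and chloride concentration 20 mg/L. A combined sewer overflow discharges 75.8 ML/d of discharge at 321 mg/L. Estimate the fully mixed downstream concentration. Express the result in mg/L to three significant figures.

25.5 mg/L

75.8 ML/d = 0.8773 m³/s.
Flow-weighted mixing gives C = (0.8773·321 + 47·20) / (0.8773 + 47) = 1222/47.88 = 25.52 mg/L.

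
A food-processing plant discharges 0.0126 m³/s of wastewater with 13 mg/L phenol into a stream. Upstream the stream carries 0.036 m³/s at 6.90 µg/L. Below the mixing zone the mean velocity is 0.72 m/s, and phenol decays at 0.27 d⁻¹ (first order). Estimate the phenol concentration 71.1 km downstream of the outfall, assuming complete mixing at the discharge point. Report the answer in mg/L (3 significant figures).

6.90 µg/L = 0.0069 mg/L.
After complete mixing, C₀ = (0.0126·13 + 0.036·0.0069) / 0.0486 = 3.375 mg/L.
Travel time t = 7.11e+04 m / 0.72 m/s = 9.875e+04 s = 1.143 d.
C = 3.375·exp(−0.27·1.143) = 3.375·0.7345 = 2.479 mg/L.

2.48 mg/L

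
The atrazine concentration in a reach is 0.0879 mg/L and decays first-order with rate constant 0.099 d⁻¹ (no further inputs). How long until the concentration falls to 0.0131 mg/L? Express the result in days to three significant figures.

t = ln(C₀/C)/k = ln(0.0879/0.0131)/0.099 = 1.904/0.099 = 19.23 d.

19.2 d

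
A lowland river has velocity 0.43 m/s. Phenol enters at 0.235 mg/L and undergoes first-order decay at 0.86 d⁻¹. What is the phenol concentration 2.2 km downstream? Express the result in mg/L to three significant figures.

0.223 mg/L

Travel time t = 2.2 km / 0.43 m/s = 2200/0.43 = 5116 s = 0.05922 d.
First-order decay: C = 0.235·exp(−0.86·0.05922) = 0.235·0.9503 = 0.2233 mg/L.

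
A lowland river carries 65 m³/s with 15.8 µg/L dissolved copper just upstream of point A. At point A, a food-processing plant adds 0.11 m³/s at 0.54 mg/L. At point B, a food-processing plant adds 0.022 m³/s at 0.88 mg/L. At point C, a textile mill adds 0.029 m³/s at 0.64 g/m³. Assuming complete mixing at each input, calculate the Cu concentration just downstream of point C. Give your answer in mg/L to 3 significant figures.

15.8 µg/L = 0.0158 mg/L.
After input A: C = (65·0.0158 + 0.11·0.54) / 65.11 = 0.01669 mg/L.
After input B: C = (65.11·0.01669 + 0.022·0.88) / 65.13 = 0.01698 mg/L.
After input C: C = (65.13·0.01698 + 0.029·0.64) / 65.16 = 0.01725 mg/L.

0.0173 mg/L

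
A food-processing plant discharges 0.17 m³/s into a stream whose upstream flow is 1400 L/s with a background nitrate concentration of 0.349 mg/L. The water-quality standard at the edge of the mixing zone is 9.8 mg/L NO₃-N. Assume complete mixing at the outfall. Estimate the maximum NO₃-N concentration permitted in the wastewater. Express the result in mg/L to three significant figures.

1400 L/s = 1.4 m³/s.
Mass balance: 9.8·1.57 = 0.17·Cₑ + 1.4·0.349.
Cₑ = (15.39 − 0.4886) / 0.17 = 87.63 mg/L.

87.6 mg/L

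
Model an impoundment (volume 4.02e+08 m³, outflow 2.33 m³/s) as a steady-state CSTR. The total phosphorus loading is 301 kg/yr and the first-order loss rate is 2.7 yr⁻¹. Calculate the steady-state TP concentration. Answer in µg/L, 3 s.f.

Outflow Q = 2.33 m³/s × 3.156e+07 s/yr = 7.353e+07 m³/yr.
Steady-state CSTR mass balance: W = Q·C + k·V·C, so C = W/(Q + kV).
Q + kV = 7.353e+07 + 2.7·4.02e+08 = 1.159e+09 m³/yr.
C = 301/1.159e+09 = 2.597e-07 kg/m³ = 0.0002597 mg/L = 0.2597 µg/L.

0.260 µg/L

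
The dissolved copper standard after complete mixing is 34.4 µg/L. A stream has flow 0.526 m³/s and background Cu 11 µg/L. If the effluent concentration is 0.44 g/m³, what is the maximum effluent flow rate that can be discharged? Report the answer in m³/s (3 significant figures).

11 µg/L = 0.011 mg/L.
34.4 µg/L = 0.0344 mg/L.
Mass balance at complete mixing: C_std·(Q_w + Q_r) = Q_w·C_e + Q_r·C_b.
Rearranging, Q_w = Q_r·(C_std − C_b)/(C_e − C_std) = 0.526·(0.0344 − 0.011) / (0.44 − 0.0344) = 0.03035 m³/s.

0.0303 m³/s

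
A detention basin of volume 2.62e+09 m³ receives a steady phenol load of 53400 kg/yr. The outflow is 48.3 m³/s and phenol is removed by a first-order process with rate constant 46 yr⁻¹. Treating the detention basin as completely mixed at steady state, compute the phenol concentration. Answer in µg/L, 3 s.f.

Outflow Q = 48.3 m³/s × 3.156e+07 s/yr = 1.524e+09 m³/yr.
Steady-state CSTR mass balance: W = Q·C + k·V·C, so C = W/(Q + kV).
Q + kV = 1.524e+09 + 46·2.62e+09 = 1.22e+11 m³/yr.
C = 53400/1.22e+11 = 4.375e-07 kg/m³ = 0.0004375 mg/L = 0.4375 µg/L.

0.438 µg/L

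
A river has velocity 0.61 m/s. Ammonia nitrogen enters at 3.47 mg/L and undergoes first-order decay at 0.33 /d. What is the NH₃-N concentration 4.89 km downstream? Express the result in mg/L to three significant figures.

3.37 mg/L

Travel time t = 4.89 km / 0.61 m/s = 4890/0.61 = 8016 s = 0.09278 d.
First-order decay: C = 3.47·exp(−0.33·0.09278) = 3.47·0.9698 = 3.365 mg/L.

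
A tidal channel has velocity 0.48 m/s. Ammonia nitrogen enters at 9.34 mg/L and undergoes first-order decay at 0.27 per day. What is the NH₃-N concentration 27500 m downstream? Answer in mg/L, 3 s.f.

7.81 mg/L

Travel time t = 27500 m / 0.48 m/s = 2.75e+04/0.48 = 5.729e+04 s = 0.6631 d.
First-order decay: C = 9.34·exp(−0.27·0.6631) = 9.34·0.8361 = 7.809 mg/L.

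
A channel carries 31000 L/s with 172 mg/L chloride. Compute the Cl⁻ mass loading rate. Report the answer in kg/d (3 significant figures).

461000 kg/d

31000 L/s = 31 m³/s.
Mass flux = Q·C = 31 m³/s × 172 g/m³ = 5332 g/s.
= 5332 g/s × 86.4 = 4.607e+05 kg/d.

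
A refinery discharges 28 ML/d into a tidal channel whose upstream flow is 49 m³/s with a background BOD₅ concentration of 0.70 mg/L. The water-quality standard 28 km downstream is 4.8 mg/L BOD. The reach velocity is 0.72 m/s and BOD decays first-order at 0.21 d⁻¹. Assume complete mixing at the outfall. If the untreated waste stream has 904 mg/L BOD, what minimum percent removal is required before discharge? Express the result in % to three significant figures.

28 ML/d = 0.3241 m³/s.
Travel time to the compliance point: t = 2.8e+04/0.72 = 3.889e+04 s = 0.4501 d; decay factor exp(−0.21·0.4501) = 0.9098.
So the concentration just after mixing may be at most 4.8/0.9098 = 5.276 mg/L.
Mass balance: 5.276·49.32 = 0.3241·Cₑ + 49·0.7.
Cₑ = (260.2 − 34.3) / 0.3241 = 697.1 mg/L.
Required removal = 1 − 697.1/904 = 22.88 %.

22.9 %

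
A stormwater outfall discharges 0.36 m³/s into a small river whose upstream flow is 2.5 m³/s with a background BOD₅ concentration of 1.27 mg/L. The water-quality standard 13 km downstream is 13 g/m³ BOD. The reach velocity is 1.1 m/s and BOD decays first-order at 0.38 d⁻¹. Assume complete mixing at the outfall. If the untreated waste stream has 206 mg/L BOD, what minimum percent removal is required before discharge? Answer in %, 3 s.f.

51.5 %

Travel time to the compliance point: t = 1.3e+04/1.1 = 1.182e+04 s = 0.1368 d; decay factor exp(−0.38·0.1368) = 0.9493.
So the concentration just after mixing may be at most 13/0.9493 = 13.69 mg/L.
Mass balance: 13.69·2.86 = 0.36·Cₑ + 2.5·1.27.
Cₑ = (39.16 − 3.175) / 0.36 = 99.97 mg/L.
Required removal = 1 − 99.97/206 = 51.47 %.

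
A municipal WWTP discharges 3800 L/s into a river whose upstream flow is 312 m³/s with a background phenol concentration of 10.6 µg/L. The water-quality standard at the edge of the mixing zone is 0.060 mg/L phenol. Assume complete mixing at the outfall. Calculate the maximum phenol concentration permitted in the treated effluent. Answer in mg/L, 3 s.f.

3800 L/s = 3.8 m³/s.
10.6 µg/L = 0.0106 mg/L.
Mass balance: 0.06·315.8 = 3.8·Cₑ + 312·0.0106.
Cₑ = (18.95 − 3.307) / 3.8 = 4.116 mg/L.

4.12 mg/L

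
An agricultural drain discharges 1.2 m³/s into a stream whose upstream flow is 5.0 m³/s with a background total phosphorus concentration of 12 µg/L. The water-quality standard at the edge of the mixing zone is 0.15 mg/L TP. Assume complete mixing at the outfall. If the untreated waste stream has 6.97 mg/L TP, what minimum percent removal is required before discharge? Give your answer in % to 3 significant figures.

89.6 %

12 µg/L = 0.012 mg/L.
Mass balance: 0.15·6.2 = 1.2·Cₑ + 5·0.012.
Cₑ = (0.93 − 0.06) / 1.2 = 0.725 mg/L.
Required removal = 1 − 0.725/6.97 = 89.6 %.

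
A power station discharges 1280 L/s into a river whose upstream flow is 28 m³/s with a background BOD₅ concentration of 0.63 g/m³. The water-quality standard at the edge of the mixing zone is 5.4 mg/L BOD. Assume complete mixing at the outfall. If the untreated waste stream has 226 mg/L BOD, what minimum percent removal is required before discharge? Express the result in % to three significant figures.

1280 L/s = 1.28 m³/s.
Mass balance: 5.4·29.28 = 1.28·Cₑ + 28·0.63.
Cₑ = (158.1 − 17.64) / 1.28 = 109.7 mg/L.
Required removal = 1 − 109.7/226 = 51.44 %.

51.4 %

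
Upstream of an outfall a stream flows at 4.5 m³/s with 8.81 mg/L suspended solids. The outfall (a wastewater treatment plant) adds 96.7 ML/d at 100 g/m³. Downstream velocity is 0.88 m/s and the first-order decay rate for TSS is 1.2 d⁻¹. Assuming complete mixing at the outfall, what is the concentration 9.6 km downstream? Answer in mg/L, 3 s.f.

23.2 mg/L

96.7 ML/d = 1.119 m³/s.
After complete mixing, C₀ = (1.119·100 + 4.5·8.81) / 5.619 = 26.97 mg/L.
Travel time t = 9600 m / 0.88 m/s = 1.091e+04 s = 0.1263 d.
C = 26.97·exp(−1.2·0.1263) = 26.97·0.8594 = 23.18 mg/L.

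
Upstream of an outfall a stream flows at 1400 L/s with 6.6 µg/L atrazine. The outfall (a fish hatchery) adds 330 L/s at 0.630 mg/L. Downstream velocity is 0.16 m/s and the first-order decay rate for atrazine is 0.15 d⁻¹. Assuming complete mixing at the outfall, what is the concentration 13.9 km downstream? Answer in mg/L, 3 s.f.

0.108 mg/L

330 L/s = 0.33 m³/s.
1400 L/s = 1.4 m³/s.
6.6 µg/L = 0.0066 mg/L.
After complete mixing, C₀ = (0.33·0.63 + 1.4·0.0066) / 1.73 = 0.1255 mg/L.
Travel time t = 1.39e+04 m / 0.16 m/s = 8.688e+04 s = 1.005 d.
C = 0.1255·exp(−0.15·1.005) = 0.1255·0.86 = 0.1079 mg/L.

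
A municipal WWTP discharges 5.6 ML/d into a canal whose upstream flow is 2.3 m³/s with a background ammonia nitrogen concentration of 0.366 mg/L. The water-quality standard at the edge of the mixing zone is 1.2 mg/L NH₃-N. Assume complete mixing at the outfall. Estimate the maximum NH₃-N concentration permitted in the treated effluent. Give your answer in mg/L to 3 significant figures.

5.6 ML/d = 0.06481 m³/s.
Mass balance: 1.2·2.365 = 0.06481·Cₑ + 2.3·0.366.
Cₑ = (2.838 − 0.8418) / 0.06481 = 30.8 mg/L.

30.8 mg/L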